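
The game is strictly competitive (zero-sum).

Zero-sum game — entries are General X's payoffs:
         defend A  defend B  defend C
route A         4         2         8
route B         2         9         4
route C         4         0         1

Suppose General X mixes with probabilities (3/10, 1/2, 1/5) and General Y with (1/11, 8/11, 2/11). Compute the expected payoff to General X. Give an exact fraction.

53/11

Against (1/11, 8/11, 2/11), each row's expected payoff is route A: 36/11; route B: 82/11; route C: 6/11.
Taking the (3/10, 1/2, 1/5)-weighted average: (3/10)·(36/11) + (1/2)·(82/11) + (1/5)·(6/11) = 53/11.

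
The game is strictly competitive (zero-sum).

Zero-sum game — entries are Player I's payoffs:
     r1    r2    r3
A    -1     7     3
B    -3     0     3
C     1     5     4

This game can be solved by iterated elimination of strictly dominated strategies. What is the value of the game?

Row B is strictly dominated by row C (1>-3, 5>0, 4>3); eliminate B.
Column r3 is strictly dominated by r1 for Player II (-1<3, 1<4); eliminate r3.
Column r2 is strictly dominated by r1 for Player II (-1<7, 1<5); eliminate r2.
Row A is strictly dominated by row C (1>-1); eliminate A.
Only (C, r1) remains, with payoff 1.

1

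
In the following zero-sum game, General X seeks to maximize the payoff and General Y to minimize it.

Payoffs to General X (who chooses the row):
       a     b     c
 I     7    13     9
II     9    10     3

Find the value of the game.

Column b is strictly dominated by a for General Y (it gives General X more in every row).
The remaining 2×2 game on (I, II) × (a, c) has no saddle point. Let General X play I with probability p; indifference gives 7p + 9(1−p) = 9p + 3(1−p), so p = 3/4.
Similarly General Y's optimal q on a is 3/4, and the value is 7·(3/4) + (9)·(1/4) = 15/2.

15/2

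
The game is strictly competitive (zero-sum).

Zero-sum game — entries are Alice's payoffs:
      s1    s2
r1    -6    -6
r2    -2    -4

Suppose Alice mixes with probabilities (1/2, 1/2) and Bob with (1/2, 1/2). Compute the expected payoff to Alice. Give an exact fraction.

-9/2

Against (1/2, 1/2), each row's expected payoff is r1: -6; r2: -3.
Taking the (1/2, 1/2)-weighted average: (1/2)·(-6) + (1/2)·(-3) = -9/2.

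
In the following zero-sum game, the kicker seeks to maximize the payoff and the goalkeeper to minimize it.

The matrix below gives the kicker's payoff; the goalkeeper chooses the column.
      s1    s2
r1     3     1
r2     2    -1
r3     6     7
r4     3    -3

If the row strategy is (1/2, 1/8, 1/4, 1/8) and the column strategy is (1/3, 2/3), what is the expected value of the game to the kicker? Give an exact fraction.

19/8

Against (1/3, 2/3), each row's expected payoff is r1: 5/3; r2: 0; r3: 20/3; r4: -1.
Taking the (1/2, 1/8, 1/4, 1/8)-weighted average: (1/2)·(5/3) + (1/8)·(0) + (1/4)·(20/3) + (1/8)·(-1) = 19/8.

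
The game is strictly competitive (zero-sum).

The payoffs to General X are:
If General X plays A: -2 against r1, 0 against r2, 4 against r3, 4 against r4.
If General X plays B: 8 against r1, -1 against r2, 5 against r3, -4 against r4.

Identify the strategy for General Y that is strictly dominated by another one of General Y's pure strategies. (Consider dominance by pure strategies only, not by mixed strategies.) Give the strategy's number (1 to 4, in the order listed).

General Y prefers columns that give General X less. Compare r3 with r2: 0 < 4, -1 < 5.
So r2 strictly dominates r3 for General Y; r3 is strictly dominated.

3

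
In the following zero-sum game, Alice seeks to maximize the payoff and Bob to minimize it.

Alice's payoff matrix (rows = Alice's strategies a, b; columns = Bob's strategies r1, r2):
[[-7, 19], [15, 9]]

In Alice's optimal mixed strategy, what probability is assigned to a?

3/16

Row minima are -7 and 9, so Alice's maximin is 9; column maxima are 15 and 19, so Bob's minimax is 15. These differ, so the equilibrium is in mixed strategies.
Let Alice play a with probability p. Bob is indifferent when −7p + 15(1−p) = 19p + 9(1−p), giving p = 3/16.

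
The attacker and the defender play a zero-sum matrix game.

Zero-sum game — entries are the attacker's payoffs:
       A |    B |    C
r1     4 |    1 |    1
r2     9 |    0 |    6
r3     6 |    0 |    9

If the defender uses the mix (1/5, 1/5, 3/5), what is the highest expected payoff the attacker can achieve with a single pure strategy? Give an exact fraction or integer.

r1: (4)·(1/5) + (1)·(1/5) + (1)·(3/5) = 8/5.
r2: (9)·(1/5) + (0)·(1/5) + (6)·(3/5) = 27/5.
r3: (6)·(1/5) + (0)·(1/5) + (9)·(3/5) = 33/5.
The best pure response is r3 with expected payoff 33/5.

33/5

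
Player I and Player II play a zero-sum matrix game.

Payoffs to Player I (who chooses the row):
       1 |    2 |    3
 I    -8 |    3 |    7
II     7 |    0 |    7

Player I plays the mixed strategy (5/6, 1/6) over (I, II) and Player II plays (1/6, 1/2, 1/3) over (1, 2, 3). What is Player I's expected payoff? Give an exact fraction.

8/3

Against (1/6, 1/2, 1/3), each row's expected payoff is I: 5/2; II: 7/2.
Taking the (5/6, 1/6)-weighted average: (5/6)·(5/2) + (1/6)·(7/2) = 8/3.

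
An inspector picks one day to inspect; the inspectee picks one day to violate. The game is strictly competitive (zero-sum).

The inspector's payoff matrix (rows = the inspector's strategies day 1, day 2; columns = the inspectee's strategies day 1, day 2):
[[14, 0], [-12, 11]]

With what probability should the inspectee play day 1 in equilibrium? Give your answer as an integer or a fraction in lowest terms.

11/37

Row minima are 0 and -12, so the inspector's maximin is 0; column maxima are 14 and 11, so the inspectee's minimax is 11. These differ, so the equilibrium is in mixed strategies.
Let the inspectee play day 1 with probability q. The inspector is indifferent when 14q = −12q + 11(1−q), giving q = 11/37.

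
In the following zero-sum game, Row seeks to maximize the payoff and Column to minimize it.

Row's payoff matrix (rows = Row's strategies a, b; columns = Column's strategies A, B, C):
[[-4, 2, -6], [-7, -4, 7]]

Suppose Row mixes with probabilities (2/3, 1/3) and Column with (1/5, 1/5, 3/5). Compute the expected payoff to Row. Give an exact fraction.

-2

Against (1/5, 1/5, 3/5), each row's expected payoff is a: -4; b: 2.
Taking the (2/3, 1/3)-weighted average: (2/3)·(-4) + (1/3)·(2) = -2.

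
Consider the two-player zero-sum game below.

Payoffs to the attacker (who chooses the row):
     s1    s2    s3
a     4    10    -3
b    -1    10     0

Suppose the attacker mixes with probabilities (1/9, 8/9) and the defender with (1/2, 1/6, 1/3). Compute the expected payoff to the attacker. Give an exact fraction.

4/3

Against (1/2, 1/6, 1/3), each row's expected payoff is a: 8/3; b: 7/6.
Taking the (1/9, 8/9)-weighted average: (1/9)·(8/3) + (8/9)·(7/6) = 4/3.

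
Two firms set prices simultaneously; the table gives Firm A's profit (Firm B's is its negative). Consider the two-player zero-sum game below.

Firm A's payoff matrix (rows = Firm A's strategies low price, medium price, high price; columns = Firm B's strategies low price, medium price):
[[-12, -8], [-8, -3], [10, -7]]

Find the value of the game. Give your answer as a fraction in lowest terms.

Row low price is strictly dominated by row medium price, so Firm A never plays it.
The remaining 2×2 game on (medium price, high price) × (low price, medium price) has no saddle point. Let Firm A play medium price with probability p; indifference gives −8p + 10(1−p) = −3p − 7(1−p), so p = 17/22.
Similarly Firm B's optimal q on low price is 2/11, and the value is -8·(2/11) + (-3)·(9/11) = -43/11.

-43/11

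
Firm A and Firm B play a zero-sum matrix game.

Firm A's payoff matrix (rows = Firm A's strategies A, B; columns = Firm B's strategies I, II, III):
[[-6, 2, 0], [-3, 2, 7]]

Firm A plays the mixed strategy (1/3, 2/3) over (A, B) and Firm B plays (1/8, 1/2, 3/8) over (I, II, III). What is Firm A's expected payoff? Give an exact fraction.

Against (1/8, 1/2, 3/8), each row's expected payoff is A: 1/4; B: 13/4.
Taking the (1/3, 2/3)-weighted average: (1/3)·(1/4) + (2/3)·(13/4) = 9/4.

9/4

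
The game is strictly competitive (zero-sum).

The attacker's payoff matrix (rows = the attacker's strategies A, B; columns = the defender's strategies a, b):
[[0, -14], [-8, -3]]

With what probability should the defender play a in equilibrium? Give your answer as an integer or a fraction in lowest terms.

Row minima are -14 and -8, so the attacker's maximin is -8; column maxima are 0 and -3, so the defender's minimax is -3. These differ, so the equilibrium is in mixed strategies.
Let the defender play a with probability q. The attacker is indifferent when −14(1−q) = −8q − 3(1−q), giving q = 11/19.

11/19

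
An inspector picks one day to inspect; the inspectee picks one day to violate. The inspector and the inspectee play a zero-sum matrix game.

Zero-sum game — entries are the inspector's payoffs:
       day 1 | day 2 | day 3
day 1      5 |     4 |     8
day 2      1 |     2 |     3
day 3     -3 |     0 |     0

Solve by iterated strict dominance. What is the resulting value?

4

Column day 3 is strictly dominated by day 1 for the inspectee (5<8, 1<3, -3<0); eliminate day 3.
Row day 3 is strictly dominated by row day 1 (5>-3, 4>0); eliminate day 3.
Row day 2 is strictly dominated by row day 1 (5>1, 4>2); eliminate day 2.
Column day 1 is strictly dominated by day 2 for the inspectee (4<5); eliminate day 1.
Only (day 1, day 2) remains, with payoff 4.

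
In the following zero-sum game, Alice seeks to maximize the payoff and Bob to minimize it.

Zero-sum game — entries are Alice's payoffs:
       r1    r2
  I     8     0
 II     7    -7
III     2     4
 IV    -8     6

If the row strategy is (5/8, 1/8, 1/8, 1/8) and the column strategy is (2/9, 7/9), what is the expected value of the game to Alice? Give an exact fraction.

Against (2/9, 7/9), each row's expected payoff is I: 16/9; II: -35/9; III: 32/9; IV: 26/9.
Taking the (5/8, 1/8, 1/8, 1/8)-weighted average: (5/8)·(16/9) + (1/8)·(-35/9) + (1/8)·(32/9) + (1/8)·(26/9) = 103/72.

103/72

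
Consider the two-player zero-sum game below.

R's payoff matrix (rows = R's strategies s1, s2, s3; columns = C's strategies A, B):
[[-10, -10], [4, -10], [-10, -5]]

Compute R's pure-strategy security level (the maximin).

-10

The worst-case payoff for each row is s1: -10, s2: -10, s3: -10.
The best of these is -10.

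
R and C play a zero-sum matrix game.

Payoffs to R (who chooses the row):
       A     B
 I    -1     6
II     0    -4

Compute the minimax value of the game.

-4/11

Row minima are -1 and -4, so R's maximin is -1; column maxima are 0 and 6, so C's minimax is 0. These differ, so the equilibrium is in mixed strategies.
Let R play I with probability p. C is indifferent when −p = 6p − 4(1−p), giving p = 4/11.
Let C play A with probability q. R is indifferent when −q + 6(1−q) = −4(1−q), giving q = 10/11.
The value is -1·(10/11) + (6)·(1/11) = -4/11.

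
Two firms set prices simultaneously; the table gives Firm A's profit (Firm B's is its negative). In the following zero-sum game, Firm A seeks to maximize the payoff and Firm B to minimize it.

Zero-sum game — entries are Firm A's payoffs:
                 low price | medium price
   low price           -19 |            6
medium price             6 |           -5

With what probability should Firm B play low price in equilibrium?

Row minima are -19 and -5, so Firm A's maximin is -5; column maxima are 6 and 6, so Firm B's minimax is 6. These differ, so the equilibrium is in mixed strategies.
Let Firm B play low price with probability q. Firm A is indifferent when −19q + 6(1−q) = 6q − 5(1−q), giving q = 11/36.

11/36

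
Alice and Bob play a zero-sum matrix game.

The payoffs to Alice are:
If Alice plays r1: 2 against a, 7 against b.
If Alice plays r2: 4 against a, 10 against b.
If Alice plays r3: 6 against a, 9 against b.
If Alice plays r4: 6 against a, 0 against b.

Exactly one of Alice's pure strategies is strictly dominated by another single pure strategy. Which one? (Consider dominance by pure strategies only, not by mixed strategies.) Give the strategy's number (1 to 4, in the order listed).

1

Compare r1 with r2: 4 > 2, 10 > 7.
So r2 strictly dominates r1 for Alice; r1 is strictly dominated.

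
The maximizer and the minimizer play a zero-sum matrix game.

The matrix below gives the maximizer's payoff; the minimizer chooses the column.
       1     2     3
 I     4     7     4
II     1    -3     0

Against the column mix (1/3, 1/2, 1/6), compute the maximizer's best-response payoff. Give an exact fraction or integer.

11/2

I: (4)·(1/3) + (7)·(1/2) + (4)·(1/6) = 11/2.
II: (1)·(1/3) + (-3)·(1/2) + (0)·(1/6) = -7/6.
The best pure response is I with expected payoff 11/2.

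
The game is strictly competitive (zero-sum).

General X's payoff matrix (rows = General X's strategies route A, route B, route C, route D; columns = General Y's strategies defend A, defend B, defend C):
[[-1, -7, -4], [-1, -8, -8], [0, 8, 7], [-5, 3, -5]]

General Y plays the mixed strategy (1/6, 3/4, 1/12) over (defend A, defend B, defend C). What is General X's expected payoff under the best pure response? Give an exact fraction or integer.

route A: (-1)·(1/6) + (-7)·(3/4) + (-4)·(1/12) = -23/4.
route B: (-1)·(1/6) + (-8)·(3/4) + (-8)·(1/12) = -41/6.
route C: (0)·(1/6) + (8)·(3/4) + (7)·(1/12) = 79/12.
route D: (-5)·(1/6) + (3)·(3/4) + (-5)·(1/12) = 1.
The best pure response is route C with expected payoff 79/12.

79/12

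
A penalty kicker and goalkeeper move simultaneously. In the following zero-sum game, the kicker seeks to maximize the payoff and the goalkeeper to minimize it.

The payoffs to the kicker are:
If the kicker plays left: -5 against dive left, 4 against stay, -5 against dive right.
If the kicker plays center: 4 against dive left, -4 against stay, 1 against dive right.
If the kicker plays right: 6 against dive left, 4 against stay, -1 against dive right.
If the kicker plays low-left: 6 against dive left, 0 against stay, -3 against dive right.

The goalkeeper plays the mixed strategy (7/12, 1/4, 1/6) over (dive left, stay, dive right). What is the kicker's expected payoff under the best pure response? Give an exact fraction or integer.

13/3

left: (-5)·(7/12) + (4)·(1/4) + (-5)·(1/6) = -11/4.
center: (4)·(7/12) + (-4)·(1/4) + (1)·(1/6) = 3/2.
right: (6)·(7/12) + (4)·(1/4) + (-1)·(1/6) = 13/3.
low-left: (6)·(7/12) + (0)·(1/4) + (-3)·(1/6) = 3.
The best pure response is right with expected payoff 13/3.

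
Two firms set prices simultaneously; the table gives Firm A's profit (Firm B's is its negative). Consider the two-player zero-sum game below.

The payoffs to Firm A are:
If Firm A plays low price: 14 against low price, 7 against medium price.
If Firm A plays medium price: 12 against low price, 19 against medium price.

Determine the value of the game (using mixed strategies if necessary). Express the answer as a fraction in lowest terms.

13

Row minima are 7 and 12, so Firm A's maximin is 12; column maxima are 14 and 19, so Firm B's minimax is 14. These differ, so the equilibrium is in mixed strategies.
Let Firm A play low price with probability p. Firm B is indifferent when 14p + 12(1−p) = 7p + 19(1−p), giving p = 1/2.
Let Firm B play low price with probability q. Firm A is indifferent when 14q + 7(1−q) = 12q + 19(1−q), giving q = 6/7.
The value is 14·(6/7) + (7)·(1/7) = 13.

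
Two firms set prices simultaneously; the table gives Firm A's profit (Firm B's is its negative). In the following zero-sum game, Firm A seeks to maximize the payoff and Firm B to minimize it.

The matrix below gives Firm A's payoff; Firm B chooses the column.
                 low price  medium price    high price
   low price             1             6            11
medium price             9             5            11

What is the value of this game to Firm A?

Column high price is strictly dominated by medium price for Firm B (it gives Firm A more in every row).
The remaining 2×2 game on (low price, medium price) × (low price, medium price) has no saddle point. Let Firm A play low price with probability p; indifference gives p + 9(1−p) = 6p + 5(1−p), so p = 4/9.
Similarly Firm B's optimal q on low price is 1/9, and the value is 1·(1/9) + (6)·(8/9) = 49/9.

49/9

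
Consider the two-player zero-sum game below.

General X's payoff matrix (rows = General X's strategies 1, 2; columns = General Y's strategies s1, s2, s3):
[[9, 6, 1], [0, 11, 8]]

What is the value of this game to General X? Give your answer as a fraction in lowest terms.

Column s2 is strictly dominated by s3 for General Y (it gives General X more in every row).
The remaining 2×2 game on (1, 2) × (s1, s3) has no saddle point. Let General X play 1 with probability p; indifference gives 9p = p + 8(1−p), so p = 1/2.
Similarly General Y's optimal q on s1 is 7/16, and the value is 9·(7/16) + (1)·(9/16) = 9/2.

9/2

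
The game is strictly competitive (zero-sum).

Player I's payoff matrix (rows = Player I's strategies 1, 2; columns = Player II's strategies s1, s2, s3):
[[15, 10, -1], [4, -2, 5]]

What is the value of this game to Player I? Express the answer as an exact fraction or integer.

Column s1 is strictly dominated by s2 for Player II (it gives Player I more in every row).
The remaining 2×2 game on (1, 2) × (s2, s3) has no saddle point. Let Player I play 1 with probability p; indifference gives 10p − 2(1−p) = −p + 5(1−p), so p = 7/18.
Similarly Player II's optimal q on s2 is 1/3, and the value is 10·(1/3) + (-1)·(2/3) = 8/3.

8/3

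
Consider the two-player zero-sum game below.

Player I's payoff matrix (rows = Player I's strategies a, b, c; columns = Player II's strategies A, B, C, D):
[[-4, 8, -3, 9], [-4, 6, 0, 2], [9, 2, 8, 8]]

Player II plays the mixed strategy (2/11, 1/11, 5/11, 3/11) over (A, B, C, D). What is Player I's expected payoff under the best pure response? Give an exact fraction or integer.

84/11

a: (-4)·(2/11) + (8)·(1/11) + (-3)·(5/11) + (9)·(3/11) = 12/11.
b: (-4)·(2/11) + (6)·(1/11) + (0)·(5/11) + (2)·(3/11) = 4/11.
c: (9)·(2/11) + (2)·(1/11) + (8)·(5/11) + (8)·(3/11) = 84/11.
The best pure response is c with expected payoff 84/11.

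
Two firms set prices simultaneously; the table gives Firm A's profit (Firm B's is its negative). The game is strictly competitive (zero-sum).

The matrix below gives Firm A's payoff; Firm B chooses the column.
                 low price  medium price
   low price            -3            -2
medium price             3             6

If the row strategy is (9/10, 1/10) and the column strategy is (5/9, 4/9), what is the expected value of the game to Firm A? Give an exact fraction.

Against (5/9, 4/9), each row's expected payoff is low price: -23/9; medium price: 13/3.
Taking the (9/10, 1/10)-weighted average: (9/10)·(-23/9) + (1/10)·(13/3) = -28/15.

-28/15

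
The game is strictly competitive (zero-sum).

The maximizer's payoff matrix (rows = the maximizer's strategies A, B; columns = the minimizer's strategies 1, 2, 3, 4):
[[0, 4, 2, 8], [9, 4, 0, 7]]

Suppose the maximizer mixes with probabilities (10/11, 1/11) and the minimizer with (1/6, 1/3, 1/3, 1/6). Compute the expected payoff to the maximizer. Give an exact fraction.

Against (1/6, 1/3, 1/3, 1/6), each row's expected payoff is A: 10/3; B: 4.
Taking the (10/11, 1/11)-weighted average: (10/11)·(10/3) + (1/11)·(4) = 112/33.

112/33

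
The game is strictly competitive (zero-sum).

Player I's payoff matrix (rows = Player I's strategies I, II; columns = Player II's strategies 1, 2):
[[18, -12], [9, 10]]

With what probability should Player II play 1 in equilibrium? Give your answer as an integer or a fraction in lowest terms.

22/31

Row minima are -12 and 9, so Player I's maximin is 9; column maxima are 18 and 10, so Player II's minimax is 10. These differ, so the equilibrium is in mixed strategies.
Let Player II play 1 with probability q. Player I is indifferent when 18q − 12(1−q) = 9q + 10(1−q), giving q = 22/31.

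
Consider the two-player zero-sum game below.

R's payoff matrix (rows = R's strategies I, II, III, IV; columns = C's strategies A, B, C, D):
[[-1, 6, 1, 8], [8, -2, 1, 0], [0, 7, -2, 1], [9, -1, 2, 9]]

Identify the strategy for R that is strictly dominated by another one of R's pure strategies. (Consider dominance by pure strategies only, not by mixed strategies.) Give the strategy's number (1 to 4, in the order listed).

2

Compare II with IV: 9 > 8, -1 > -2, 2 > 1, 9 > 0.
So IV strictly dominates II for R; II is strictly dominated.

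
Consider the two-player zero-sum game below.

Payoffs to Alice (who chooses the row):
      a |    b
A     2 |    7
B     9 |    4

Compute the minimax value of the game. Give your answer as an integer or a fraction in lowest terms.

Row minima are 2 and 4, so Alice's maximin is 4; column maxima are 9 and 7, so Bob's minimax is 7. These differ, so the equilibrium is in mixed strategies.
Let Alice play A with probability p. Bob is indifferent when 2p + 9(1−p) = 7p + 4(1−p), giving p = 1/2.
Let Bob play a with probability q. Alice is indifferent when 2q + 7(1−q) = 9q + 4(1−q), giving q = 3/10.
The value is 2·(3/10) + (7)·(7/10) = 11/2.

11/2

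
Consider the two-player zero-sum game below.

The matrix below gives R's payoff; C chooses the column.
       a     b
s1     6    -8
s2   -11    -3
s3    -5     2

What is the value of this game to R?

Row s2 is strictly dominated by row s3, so R never plays it.
The remaining 2×2 game on (s1, s3) × (a, b) has no saddle point. Let R play s1 with probability p; indifference gives 6p − 5(1−p) = −8p + 2(1−p), so p = 1/3.
Similarly C's optimal q on a is 10/21, and the value is 6·(10/21) + (-8)·(11/21) = -4/3.

-4/3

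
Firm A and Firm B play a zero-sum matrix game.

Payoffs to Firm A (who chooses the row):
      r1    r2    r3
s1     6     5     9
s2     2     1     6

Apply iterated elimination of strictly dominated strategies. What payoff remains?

5

Row s2 is strictly dominated by row s1 (6>2, 5>1, 9>6); eliminate s2.
Column r3 is strictly dominated by r1 for Firm B (6<9); eliminate r3.
Column r1 is strictly dominated by r2 for Firm B (5<6); eliminate r1.
Only (s1, r2) remains, with payoff 5.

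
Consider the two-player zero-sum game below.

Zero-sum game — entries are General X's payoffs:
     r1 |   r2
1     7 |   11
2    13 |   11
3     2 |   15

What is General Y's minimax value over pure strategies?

The worst case (largest entry) in each column is r1: 13, r2: 15.
The best (smallest) of these is 13.

13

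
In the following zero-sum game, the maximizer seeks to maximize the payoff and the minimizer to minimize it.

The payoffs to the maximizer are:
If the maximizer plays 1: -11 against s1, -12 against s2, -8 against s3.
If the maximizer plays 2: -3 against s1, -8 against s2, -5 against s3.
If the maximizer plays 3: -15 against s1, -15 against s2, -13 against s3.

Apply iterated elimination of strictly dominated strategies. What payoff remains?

Column s3 is strictly dominated by s2 for the minimizer (-12<-8, -8<-5, -15<-13); eliminate s3.
Row 3 is strictly dominated by row 1 (-11>-15, -12>-15); eliminate 3.
Column s1 is strictly dominated by s2 for the minimizer (-12<-11, -8<-3); eliminate s1.
Row 1 is strictly dominated by row 2 (-8>-12); eliminate 1.
Only (2, s2) remains, with payoff -8.

-8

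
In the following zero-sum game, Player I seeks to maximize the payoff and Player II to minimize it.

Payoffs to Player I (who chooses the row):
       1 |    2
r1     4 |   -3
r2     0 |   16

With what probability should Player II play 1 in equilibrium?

Row minima are -3 and 0, so Player I's maximin is 0; column maxima are 4 and 16, so Player II's minimax is 4. These differ, so the equilibrium is in mixed strategies.
Let Player II play 1 with probability q. Player I is indifferent when 4q − 3(1−q) = 16(1−q), giving q = 19/23.

19/23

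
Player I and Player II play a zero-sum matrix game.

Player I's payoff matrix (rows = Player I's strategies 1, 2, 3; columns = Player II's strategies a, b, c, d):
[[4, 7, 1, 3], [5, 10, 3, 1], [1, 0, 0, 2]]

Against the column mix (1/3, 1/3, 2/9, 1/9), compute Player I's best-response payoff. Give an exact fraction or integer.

1: (4)·(1/3) + (7)·(1/3) + (1)·(2/9) + (3)·(1/9) = 38/9.
2: (5)·(1/3) + (10)·(1/3) + (3)·(2/9) + (1)·(1/9) = 52/9.
3: (1)·(1/3) + (0)·(1/3) + (0)·(2/9) + (2)·(1/9) = 5/9.
The best pure response is 2 with expected payoff 52/9.

52/9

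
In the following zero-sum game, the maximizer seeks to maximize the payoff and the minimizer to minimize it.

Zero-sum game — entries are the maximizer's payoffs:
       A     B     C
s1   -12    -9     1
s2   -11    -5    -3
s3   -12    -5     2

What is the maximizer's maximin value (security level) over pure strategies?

-11

The worst-case payoff for each row is s1: -12, s2: -11, s3: -12.
The best of these is -11.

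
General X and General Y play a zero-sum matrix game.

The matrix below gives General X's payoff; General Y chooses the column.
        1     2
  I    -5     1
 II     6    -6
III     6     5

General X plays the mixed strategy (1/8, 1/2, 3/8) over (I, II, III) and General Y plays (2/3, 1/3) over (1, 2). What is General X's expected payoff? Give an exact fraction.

11/4

Against (2/3, 1/3), each row's expected payoff is I: -3; II: 2; III: 17/3.
Taking the (1/8, 1/2, 3/8)-weighted average: (1/8)·(-3) + (1/2)·(2) + (3/8)·(17/3) = 11/4.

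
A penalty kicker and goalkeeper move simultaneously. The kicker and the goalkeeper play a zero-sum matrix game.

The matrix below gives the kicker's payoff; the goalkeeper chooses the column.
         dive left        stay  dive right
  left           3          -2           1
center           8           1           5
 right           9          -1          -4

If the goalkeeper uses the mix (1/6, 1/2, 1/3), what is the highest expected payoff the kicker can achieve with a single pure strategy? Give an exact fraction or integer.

left: (3)·(1/6) + (-2)·(1/2) + (1)·(1/3) = -1/6.
center: (8)·(1/6) + (1)·(1/2) + (5)·(1/3) = 7/2.
right: (9)·(1/6) + (-1)·(1/2) + (-4)·(1/3) = -1/3.
The best pure response is center with expected payoff 7/2.

7/2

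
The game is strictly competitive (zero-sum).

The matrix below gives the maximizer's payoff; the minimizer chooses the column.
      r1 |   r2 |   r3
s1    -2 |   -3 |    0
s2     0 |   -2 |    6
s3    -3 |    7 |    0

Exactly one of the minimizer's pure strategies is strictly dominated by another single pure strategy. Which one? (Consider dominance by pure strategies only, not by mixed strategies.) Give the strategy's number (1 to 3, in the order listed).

3

The minimizer prefers columns that give the maximizer less. Compare r3 with r1: -2 < 0, 0 < 6, -3 < 0.
So r1 strictly dominates r3 for the minimizer; r3 is strictly dominated.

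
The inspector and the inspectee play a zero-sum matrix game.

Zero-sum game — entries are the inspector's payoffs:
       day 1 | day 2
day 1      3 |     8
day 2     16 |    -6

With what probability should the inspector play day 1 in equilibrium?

22/27

Row minima are 3 and -6, so the inspector's maximin is 3; column maxima are 16 and 8, so the inspectee's minimax is 8. These differ, so the equilibrium is in mixed strategies.
Let the inspector play day 1 with probability p. The inspectee is indifferent when 3p + 16(1−p) = 8p − 6(1−p), giving p = 22/27.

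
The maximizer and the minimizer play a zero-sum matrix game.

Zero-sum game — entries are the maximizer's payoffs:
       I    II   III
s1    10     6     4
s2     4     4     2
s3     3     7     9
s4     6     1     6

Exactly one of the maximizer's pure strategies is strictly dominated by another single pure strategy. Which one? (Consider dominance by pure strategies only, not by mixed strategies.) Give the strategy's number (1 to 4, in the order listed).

2

Compare s2 with s1: 10 > 4, 6 > 4, 4 > 2.
So s1 strictly dominates s2 for the maximizer; s2 is strictly dominated.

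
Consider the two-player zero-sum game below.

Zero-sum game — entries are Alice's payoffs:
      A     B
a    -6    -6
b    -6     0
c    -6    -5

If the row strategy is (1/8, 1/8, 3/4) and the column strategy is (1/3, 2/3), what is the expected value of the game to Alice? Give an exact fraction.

-5

Against (1/3, 2/3), each row's expected payoff is a: -6; b: -2; c: -16/3.
Taking the (1/8, 1/8, 3/4)-weighted average: (1/8)·(-6) + (1/8)·(-2) + (3/4)·(-16/3) = -5.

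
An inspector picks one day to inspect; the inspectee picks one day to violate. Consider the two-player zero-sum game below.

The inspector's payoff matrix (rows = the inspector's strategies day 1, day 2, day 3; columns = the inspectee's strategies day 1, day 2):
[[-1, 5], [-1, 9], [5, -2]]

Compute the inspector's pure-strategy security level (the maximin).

The worst-case payoff for each row is day 1: -1, day 2: -1, day 3: -2.
The best of these is -1.

-1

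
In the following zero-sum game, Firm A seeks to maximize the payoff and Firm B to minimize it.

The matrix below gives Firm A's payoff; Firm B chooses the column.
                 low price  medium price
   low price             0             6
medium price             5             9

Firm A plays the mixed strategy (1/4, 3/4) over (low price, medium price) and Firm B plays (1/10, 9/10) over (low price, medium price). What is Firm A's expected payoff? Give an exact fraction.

39/5

Against (1/10, 9/10), each row's expected payoff is low price: 27/5; medium price: 43/5.
Taking the (1/4, 3/4)-weighted average: (1/4)·(27/5) + (3/4)·(43/5) = 39/5.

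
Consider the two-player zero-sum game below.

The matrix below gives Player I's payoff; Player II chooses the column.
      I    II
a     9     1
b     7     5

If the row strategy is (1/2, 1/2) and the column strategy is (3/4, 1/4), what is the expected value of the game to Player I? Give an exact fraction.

27/4

Against (3/4, 1/4), each row's expected payoff is a: 7; b: 13/2.
Taking the (1/2, 1/2)-weighted average: (1/2)·(7) + (1/2)·(13/2) = 27/4.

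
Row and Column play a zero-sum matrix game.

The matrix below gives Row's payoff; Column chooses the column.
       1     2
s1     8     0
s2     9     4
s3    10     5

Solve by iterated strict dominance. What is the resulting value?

5

Column 1 is strictly dominated by 2 for Column (0<8, 4<9, 5<10); eliminate 1.
Row s2 is strictly dominated by row s3 (5>4); eliminate s2.
Row s1 is strictly dominated by row s3 (5>0); eliminate s1.
Only (s3, 2) remains, with payoff 5.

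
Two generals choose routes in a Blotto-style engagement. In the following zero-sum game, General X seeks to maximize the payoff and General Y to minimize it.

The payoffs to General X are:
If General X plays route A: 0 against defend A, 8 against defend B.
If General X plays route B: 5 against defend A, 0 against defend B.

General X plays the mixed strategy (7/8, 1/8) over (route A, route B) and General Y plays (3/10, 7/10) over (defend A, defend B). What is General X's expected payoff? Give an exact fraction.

407/80

Against (3/10, 7/10), each row's expected payoff is route A: 28/5; route B: 3/2.
Taking the (7/8, 1/8)-weighted average: (7/8)·(28/5) + (1/8)·(3/2) = 407/80.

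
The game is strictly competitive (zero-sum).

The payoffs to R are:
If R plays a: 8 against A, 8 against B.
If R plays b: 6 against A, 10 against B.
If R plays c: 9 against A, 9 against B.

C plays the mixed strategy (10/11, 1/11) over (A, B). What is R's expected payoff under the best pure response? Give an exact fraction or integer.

a: (8)·(10/11) + (8)·(1/11) = 8.
b: (6)·(10/11) + (10)·(1/11) = 70/11.
c: (9)·(10/11) + (9)·(1/11) = 9.
The best pure response is c with expected payoff 9.

9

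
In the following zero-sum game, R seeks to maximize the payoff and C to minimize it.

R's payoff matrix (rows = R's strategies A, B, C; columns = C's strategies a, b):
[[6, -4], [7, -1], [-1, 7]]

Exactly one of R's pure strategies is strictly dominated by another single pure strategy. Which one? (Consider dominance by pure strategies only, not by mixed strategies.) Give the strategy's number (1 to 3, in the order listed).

1

Compare A with B: 7 > 6, -1 > -4.
So B strictly dominates A for R; A is strictly dominated.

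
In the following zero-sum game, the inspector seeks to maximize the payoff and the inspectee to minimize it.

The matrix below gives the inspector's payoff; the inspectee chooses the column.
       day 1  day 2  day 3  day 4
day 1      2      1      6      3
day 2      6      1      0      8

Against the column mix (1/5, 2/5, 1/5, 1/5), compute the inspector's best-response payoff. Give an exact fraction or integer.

day 1: (2)·(1/5) + (1)·(2/5) + (6)·(1/5) + (3)·(1/5) = 13/5.
day 2: (6)·(1/5) + (1)·(2/5) + (0)·(1/5) + (8)·(1/5) = 16/5.
The best pure response is day 2 with expected payoff 16/5.

16/5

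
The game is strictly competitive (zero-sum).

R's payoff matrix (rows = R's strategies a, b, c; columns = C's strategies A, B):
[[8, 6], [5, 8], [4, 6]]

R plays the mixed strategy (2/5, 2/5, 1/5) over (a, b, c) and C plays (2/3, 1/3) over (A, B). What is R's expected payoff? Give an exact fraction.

94/15

Against (2/3, 1/3), each row's expected payoff is a: 22/3; b: 6; c: 14/3.
Taking the (2/5, 2/5, 1/5)-weighted average: (2/5)·(22/3) + (2/5)·(6) + (1/5)·(14/3) = 94/15.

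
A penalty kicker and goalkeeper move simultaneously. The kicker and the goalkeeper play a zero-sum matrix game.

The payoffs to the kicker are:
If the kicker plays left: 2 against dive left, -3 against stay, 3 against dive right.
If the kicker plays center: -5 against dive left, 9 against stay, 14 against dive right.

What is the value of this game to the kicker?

Column dive right is strictly dominated by stay for the goalkeeper (it gives the kicker more in every row).
The remaining 2×2 game on (left, center) × (dive left, stay) has no saddle point. Let the kicker play left with probability p; indifference gives 2p − 5(1−p) = −3p + 9(1−p), so p = 14/19.
Similarly the goalkeeper's optimal q on dive left is 12/19, and the value is 2·(12/19) + (-3)·(7/19) = 3/19.

3/19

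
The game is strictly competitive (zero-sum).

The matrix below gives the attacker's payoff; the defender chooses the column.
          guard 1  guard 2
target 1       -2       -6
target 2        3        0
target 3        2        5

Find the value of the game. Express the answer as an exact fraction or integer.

5/2

Row target 1 is strictly dominated by row target 2, so the attacker never plays it.
The remaining 2×2 game on (target 2, target 3) × (guard 1, guard 2) has no saddle point. Let the attacker play target 2 with probability p; indifference gives 3p + 2(1−p) = 5(1−p), so p = 1/2.
Similarly the defender's optimal q on guard 1 is 5/6, and the value is 3·(5/6) + (0)·(1/6) = 5/2.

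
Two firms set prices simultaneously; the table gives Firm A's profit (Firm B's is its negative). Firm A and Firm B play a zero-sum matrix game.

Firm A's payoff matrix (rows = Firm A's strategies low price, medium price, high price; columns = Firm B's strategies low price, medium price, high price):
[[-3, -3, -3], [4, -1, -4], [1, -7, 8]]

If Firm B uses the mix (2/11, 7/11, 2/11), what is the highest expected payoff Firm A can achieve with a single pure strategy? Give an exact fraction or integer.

-7/11

low price: (-3)·(2/11) + (-3)·(7/11) + (-3)·(2/11) = -3.
medium price: (4)·(2/11) + (-1)·(7/11) + (-4)·(2/11) = -7/11.
high price: (1)·(2/11) + (-7)·(7/11) + (8)·(2/11) = -31/11.
The best pure response is medium price with expected payoff -7/11.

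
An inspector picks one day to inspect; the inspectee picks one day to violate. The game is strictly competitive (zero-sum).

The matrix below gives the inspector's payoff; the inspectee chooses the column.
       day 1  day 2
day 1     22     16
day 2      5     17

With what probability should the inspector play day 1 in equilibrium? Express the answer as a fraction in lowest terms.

Row minima are 16 and 5, so the inspector's maximin is 16; column maxima are 22 and 17, so the inspectee's minimax is 17. These differ, so the equilibrium is in mixed strategies.
Let the inspector play day 1 with probability p. The inspectee is indifferent when 22p + 5(1−p) = 16p + 17(1−p), giving p = 2/3.

2/3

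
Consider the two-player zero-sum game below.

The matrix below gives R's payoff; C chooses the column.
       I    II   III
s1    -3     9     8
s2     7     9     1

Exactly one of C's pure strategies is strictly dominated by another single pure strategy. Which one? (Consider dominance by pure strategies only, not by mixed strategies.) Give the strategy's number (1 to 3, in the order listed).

2

C prefers columns that give R less. Compare II with I: -3 < 9, 7 < 9.
So I strictly dominates II for C; II is strictly dominated.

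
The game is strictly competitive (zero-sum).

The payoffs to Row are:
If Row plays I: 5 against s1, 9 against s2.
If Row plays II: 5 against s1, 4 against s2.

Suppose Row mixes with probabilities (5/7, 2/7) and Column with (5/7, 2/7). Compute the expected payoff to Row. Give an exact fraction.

281/49

Against (5/7, 2/7), each row's expected payoff is I: 43/7; II: 33/7.
Taking the (5/7, 2/7)-weighted average: (5/7)·(43/7) + (2/7)·(33/7) = 281/49.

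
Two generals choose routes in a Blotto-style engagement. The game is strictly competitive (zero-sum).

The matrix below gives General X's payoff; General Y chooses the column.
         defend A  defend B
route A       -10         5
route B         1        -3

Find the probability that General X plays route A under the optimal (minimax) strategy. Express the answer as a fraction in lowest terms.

4/19

Row minima are -10 and -3, so General X's maximin is -3; column maxima are 1 and 5, so General Y's minimax is 1. These differ, so the equilibrium is in mixed strategies.
Let General X play route A with probability p. General Y is indifferent when −10p + (1−p) = 5p − 3(1−p), giving p = 4/19.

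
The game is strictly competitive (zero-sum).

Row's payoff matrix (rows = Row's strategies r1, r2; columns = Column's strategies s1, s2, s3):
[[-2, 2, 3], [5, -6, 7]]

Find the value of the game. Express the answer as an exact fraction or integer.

Column s3 is strictly dominated by s1 for Column (it gives Row more in every row).
The remaining 2×2 game on (r1, r2) × (s1, s2) has no saddle point. Let Row play r1 with probability p; indifference gives −2p + 5(1−p) = 2p − 6(1−p), so p = 11/15.
Similarly Column's optimal q on s1 is 8/15, and the value is -2·(8/15) + (2)·(7/15) = -2/15.

-2/15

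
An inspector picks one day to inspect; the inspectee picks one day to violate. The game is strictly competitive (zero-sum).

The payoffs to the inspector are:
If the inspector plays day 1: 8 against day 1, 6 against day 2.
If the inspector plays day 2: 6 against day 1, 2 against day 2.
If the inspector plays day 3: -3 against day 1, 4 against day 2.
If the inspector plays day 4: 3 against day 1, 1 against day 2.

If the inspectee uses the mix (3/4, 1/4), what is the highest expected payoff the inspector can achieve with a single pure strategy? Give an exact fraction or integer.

day 1: (8)·(3/4) + (6)·(1/4) = 15/2.
day 2: (6)·(3/4) + (2)·(1/4) = 5.
day 3: (-3)·(3/4) + (4)·(1/4) = -5/4.
day 4: (3)·(3/4) + (1)·(1/4) = 5/2.
The best pure response is day 1 with expected payoff 15/2.

15/2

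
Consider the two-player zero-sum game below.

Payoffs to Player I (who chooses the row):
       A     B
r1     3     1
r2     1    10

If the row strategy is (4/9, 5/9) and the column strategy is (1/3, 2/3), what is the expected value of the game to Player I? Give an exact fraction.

125/27

Against (1/3, 2/3), each row's expected payoff is r1: 5/3; r2: 7.
Taking the (4/9, 5/9)-weighted average: (4/9)·(5/3) + (5/9)·(7) = 125/27.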